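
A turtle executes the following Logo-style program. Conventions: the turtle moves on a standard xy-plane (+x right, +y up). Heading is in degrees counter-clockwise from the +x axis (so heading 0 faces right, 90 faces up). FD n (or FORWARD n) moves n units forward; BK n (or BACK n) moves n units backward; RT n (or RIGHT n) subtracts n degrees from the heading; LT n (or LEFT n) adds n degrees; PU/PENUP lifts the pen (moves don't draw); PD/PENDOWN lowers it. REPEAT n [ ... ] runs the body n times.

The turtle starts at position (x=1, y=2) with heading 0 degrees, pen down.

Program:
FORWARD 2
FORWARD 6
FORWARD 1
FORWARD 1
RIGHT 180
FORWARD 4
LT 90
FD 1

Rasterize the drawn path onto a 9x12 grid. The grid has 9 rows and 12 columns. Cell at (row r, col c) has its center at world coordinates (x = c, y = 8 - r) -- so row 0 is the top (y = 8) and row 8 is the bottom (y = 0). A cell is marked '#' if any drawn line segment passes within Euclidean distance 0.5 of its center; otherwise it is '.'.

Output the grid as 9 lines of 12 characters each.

Segment 0: (1,2) -> (3,2)
Segment 1: (3,2) -> (9,2)
Segment 2: (9,2) -> (10,2)
Segment 3: (10,2) -> (11,2)
Segment 4: (11,2) -> (7,2)
Segment 5: (7,2) -> (7,1)

Answer: ............
............
............
............
............
............
.###########
.......#....
............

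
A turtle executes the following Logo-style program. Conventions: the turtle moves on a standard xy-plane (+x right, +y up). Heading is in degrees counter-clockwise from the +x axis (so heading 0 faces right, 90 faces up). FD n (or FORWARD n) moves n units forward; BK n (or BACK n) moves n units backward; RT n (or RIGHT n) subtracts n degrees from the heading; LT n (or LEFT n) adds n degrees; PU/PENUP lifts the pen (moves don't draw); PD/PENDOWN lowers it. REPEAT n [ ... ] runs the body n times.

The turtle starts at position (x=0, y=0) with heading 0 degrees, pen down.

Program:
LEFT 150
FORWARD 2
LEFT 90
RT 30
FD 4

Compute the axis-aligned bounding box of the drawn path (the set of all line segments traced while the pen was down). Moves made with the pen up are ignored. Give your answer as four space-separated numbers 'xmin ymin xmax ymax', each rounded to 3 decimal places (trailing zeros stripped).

Answer: -5.196 -1 0 1

Derivation:
Executing turtle program step by step:
Start: pos=(0,0), heading=0, pen down
LT 150: heading 0 -> 150
FD 2: (0,0) -> (-1.732,1) [heading=150, draw]
LT 90: heading 150 -> 240
RT 30: heading 240 -> 210
FD 4: (-1.732,1) -> (-5.196,-1) [heading=210, draw]
Final: pos=(-5.196,-1), heading=210, 2 segment(s) drawn

Segment endpoints: x in {-5.196, -1.732, 0}, y in {-1, 0, 1}
xmin=-5.196, ymin=-1, xmax=0, ymax=1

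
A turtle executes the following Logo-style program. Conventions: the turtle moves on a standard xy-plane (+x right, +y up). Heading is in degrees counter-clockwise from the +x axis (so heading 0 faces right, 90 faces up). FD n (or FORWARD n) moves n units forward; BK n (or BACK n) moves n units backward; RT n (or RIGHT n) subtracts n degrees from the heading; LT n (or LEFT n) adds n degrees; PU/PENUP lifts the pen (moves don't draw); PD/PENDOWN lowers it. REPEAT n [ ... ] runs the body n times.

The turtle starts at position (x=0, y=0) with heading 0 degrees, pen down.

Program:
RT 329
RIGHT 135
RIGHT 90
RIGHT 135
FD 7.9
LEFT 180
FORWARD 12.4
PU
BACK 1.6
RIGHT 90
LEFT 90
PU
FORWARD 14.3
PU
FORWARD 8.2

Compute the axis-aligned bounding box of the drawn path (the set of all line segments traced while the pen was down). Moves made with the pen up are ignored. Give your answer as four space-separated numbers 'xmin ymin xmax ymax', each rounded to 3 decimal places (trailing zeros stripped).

Executing turtle program step by step:
Start: pos=(0,0), heading=0, pen down
RT 329: heading 0 -> 31
RT 135: heading 31 -> 256
RT 90: heading 256 -> 166
RT 135: heading 166 -> 31
FD 7.9: (0,0) -> (6.772,4.069) [heading=31, draw]
LT 180: heading 31 -> 211
FD 12.4: (6.772,4.069) -> (-3.857,-2.318) [heading=211, draw]
PU: pen up
BK 1.6: (-3.857,-2.318) -> (-2.486,-1.494) [heading=211, move]
RT 90: heading 211 -> 121
LT 90: heading 121 -> 211
PU: pen up
FD 14.3: (-2.486,-1.494) -> (-14.743,-8.859) [heading=211, move]
PU: pen up
FD 8.2: (-14.743,-8.859) -> (-21.772,-13.082) [heading=211, move]
Final: pos=(-21.772,-13.082), heading=211, 2 segment(s) drawn

Segment endpoints: x in {-3.857, 0, 6.772}, y in {-2.318, 0, 4.069}
xmin=-3.857, ymin=-2.318, xmax=6.772, ymax=4.069

Answer: -3.857 -2.318 6.772 4.069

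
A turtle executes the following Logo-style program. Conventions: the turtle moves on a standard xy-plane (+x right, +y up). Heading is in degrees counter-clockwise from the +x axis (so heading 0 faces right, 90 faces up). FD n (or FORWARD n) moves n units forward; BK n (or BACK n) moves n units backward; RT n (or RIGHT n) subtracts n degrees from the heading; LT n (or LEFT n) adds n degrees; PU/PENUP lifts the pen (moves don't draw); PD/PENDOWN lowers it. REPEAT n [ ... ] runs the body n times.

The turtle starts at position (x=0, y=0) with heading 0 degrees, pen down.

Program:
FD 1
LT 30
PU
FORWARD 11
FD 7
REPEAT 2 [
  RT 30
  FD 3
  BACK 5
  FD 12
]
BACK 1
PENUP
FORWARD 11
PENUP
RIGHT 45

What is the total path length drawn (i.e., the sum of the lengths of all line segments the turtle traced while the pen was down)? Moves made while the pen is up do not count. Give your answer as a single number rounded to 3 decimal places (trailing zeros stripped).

Executing turtle program step by step:
Start: pos=(0,0), heading=0, pen down
FD 1: (0,0) -> (1,0) [heading=0, draw]
LT 30: heading 0 -> 30
PU: pen up
FD 11: (1,0) -> (10.526,5.5) [heading=30, move]
FD 7: (10.526,5.5) -> (16.588,9) [heading=30, move]
REPEAT 2 [
  -- iteration 1/2 --
  RT 30: heading 30 -> 0
  FD 3: (16.588,9) -> (19.588,9) [heading=0, move]
  BK 5: (19.588,9) -> (14.588,9) [heading=0, move]
  FD 12: (14.588,9) -> (26.588,9) [heading=0, move]
  -- iteration 2/2 --
  RT 30: heading 0 -> 330
  FD 3: (26.588,9) -> (29.187,7.5) [heading=330, move]
  BK 5: (29.187,7.5) -> (24.856,10) [heading=330, move]
  FD 12: (24.856,10) -> (35.249,4) [heading=330, move]
]
BK 1: (35.249,4) -> (34.383,4.5) [heading=330, move]
PU: pen up
FD 11: (34.383,4.5) -> (43.909,-1) [heading=330, move]
PU: pen up
RT 45: heading 330 -> 285
Final: pos=(43.909,-1), heading=285, 1 segment(s) drawn

Segment lengths:
  seg 1: (0,0) -> (1,0), length = 1
Total = 1

Answer: 1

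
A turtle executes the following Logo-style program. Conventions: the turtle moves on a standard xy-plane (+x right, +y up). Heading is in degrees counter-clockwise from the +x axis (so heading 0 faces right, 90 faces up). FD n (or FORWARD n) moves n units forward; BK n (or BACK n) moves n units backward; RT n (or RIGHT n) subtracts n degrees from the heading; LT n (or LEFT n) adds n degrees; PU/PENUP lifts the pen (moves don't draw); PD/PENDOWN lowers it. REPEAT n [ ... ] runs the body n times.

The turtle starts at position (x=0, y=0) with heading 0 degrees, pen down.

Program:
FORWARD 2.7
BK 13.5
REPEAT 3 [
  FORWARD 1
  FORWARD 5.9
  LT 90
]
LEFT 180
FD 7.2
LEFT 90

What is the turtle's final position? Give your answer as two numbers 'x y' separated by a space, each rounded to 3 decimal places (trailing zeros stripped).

Executing turtle program step by step:
Start: pos=(0,0), heading=0, pen down
FD 2.7: (0,0) -> (2.7,0) [heading=0, draw]
BK 13.5: (2.7,0) -> (-10.8,0) [heading=0, draw]
REPEAT 3 [
  -- iteration 1/3 --
  FD 1: (-10.8,0) -> (-9.8,0) [heading=0, draw]
  FD 5.9: (-9.8,0) -> (-3.9,0) [heading=0, draw]
  LT 90: heading 0 -> 90
  -- iteration 2/3 --
  FD 1: (-3.9,0) -> (-3.9,1) [heading=90, draw]
  FD 5.9: (-3.9,1) -> (-3.9,6.9) [heading=90, draw]
  LT 90: heading 90 -> 180
  -- iteration 3/3 --
  FD 1: (-3.9,6.9) -> (-4.9,6.9) [heading=180, draw]
  FD 5.9: (-4.9,6.9) -> (-10.8,6.9) [heading=180, draw]
  LT 90: heading 180 -> 270
]
LT 180: heading 270 -> 90
FD 7.2: (-10.8,6.9) -> (-10.8,14.1) [heading=90, draw]
LT 90: heading 90 -> 180
Final: pos=(-10.8,14.1), heading=180, 9 segment(s) drawn

Answer: -10.8 14.1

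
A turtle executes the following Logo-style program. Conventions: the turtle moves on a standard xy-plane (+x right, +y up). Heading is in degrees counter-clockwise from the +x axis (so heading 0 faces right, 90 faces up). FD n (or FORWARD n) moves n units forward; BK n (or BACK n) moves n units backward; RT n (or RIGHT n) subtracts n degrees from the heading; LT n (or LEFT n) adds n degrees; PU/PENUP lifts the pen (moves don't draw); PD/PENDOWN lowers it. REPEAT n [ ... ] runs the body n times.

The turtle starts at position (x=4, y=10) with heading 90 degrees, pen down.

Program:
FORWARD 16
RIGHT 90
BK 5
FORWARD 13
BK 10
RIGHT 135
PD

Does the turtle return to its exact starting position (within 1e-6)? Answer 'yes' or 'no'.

Executing turtle program step by step:
Start: pos=(4,10), heading=90, pen down
FD 16: (4,10) -> (4,26) [heading=90, draw]
RT 90: heading 90 -> 0
BK 5: (4,26) -> (-1,26) [heading=0, draw]
FD 13: (-1,26) -> (12,26) [heading=0, draw]
BK 10: (12,26) -> (2,26) [heading=0, draw]
RT 135: heading 0 -> 225
PD: pen down
Final: pos=(2,26), heading=225, 4 segment(s) drawn

Start position: (4, 10)
Final position: (2, 26)
Distance = 16.125; >= 1e-6 -> NOT closed

Answer: no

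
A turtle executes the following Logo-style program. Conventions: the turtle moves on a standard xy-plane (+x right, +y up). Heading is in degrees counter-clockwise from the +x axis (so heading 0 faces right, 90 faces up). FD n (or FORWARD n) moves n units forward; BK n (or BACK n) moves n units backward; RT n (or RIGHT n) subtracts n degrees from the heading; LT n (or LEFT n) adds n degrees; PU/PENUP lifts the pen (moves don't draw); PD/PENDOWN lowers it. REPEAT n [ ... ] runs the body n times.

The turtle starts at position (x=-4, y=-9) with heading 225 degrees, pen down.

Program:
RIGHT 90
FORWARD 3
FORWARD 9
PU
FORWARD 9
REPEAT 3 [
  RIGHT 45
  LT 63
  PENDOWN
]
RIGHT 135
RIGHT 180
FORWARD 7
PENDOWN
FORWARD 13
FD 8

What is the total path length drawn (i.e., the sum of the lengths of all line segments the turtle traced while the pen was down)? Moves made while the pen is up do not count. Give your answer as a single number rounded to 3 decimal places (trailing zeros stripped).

Executing turtle program step by step:
Start: pos=(-4,-9), heading=225, pen down
RT 90: heading 225 -> 135
FD 3: (-4,-9) -> (-6.121,-6.879) [heading=135, draw]
FD 9: (-6.121,-6.879) -> (-12.485,-0.515) [heading=135, draw]
PU: pen up
FD 9: (-12.485,-0.515) -> (-18.849,5.849) [heading=135, move]
REPEAT 3 [
  -- iteration 1/3 --
  RT 45: heading 135 -> 90
  LT 63: heading 90 -> 153
  PD: pen down
  -- iteration 2/3 --
  RT 45: heading 153 -> 108
  LT 63: heading 108 -> 171
  PD: pen down
  -- iteration 3/3 --
  RT 45: heading 171 -> 126
  LT 63: heading 126 -> 189
  PD: pen down
]
RT 135: heading 189 -> 54
RT 180: heading 54 -> 234
FD 7: (-18.849,5.849) -> (-22.964,0.186) [heading=234, draw]
PD: pen down
FD 13: (-22.964,0.186) -> (-30.605,-10.331) [heading=234, draw]
FD 8: (-30.605,-10.331) -> (-35.307,-16.803) [heading=234, draw]
Final: pos=(-35.307,-16.803), heading=234, 5 segment(s) drawn

Segment lengths:
  seg 1: (-4,-9) -> (-6.121,-6.879), length = 3
  seg 2: (-6.121,-6.879) -> (-12.485,-0.515), length = 9
  seg 3: (-18.849,5.849) -> (-22.964,0.186), length = 7
  seg 4: (-22.964,0.186) -> (-30.605,-10.331), length = 13
  seg 5: (-30.605,-10.331) -> (-35.307,-16.803), length = 8
Total = 40

Answer: 40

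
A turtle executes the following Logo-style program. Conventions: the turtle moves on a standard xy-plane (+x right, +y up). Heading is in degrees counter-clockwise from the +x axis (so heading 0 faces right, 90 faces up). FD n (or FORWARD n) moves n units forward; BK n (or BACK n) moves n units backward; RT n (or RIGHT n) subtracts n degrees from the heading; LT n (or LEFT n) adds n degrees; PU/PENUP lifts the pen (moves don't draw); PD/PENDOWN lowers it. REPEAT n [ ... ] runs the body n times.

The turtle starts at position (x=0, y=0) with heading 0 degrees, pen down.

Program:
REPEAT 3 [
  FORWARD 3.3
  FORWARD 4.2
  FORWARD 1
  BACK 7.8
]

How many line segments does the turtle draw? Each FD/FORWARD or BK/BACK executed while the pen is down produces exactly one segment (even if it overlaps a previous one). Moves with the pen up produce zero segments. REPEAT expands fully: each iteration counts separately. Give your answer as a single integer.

Executing turtle program step by step:
Start: pos=(0,0), heading=0, pen down
REPEAT 3 [
  -- iteration 1/3 --
  FD 3.3: (0,0) -> (3.3,0) [heading=0, draw]
  FD 4.2: (3.3,0) -> (7.5,0) [heading=0, draw]
  FD 1: (7.5,0) -> (8.5,0) [heading=0, draw]
  BK 7.8: (8.5,0) -> (0.7,0) [heading=0, draw]
  -- iteration 2/3 --
  FD 3.3: (0.7,0) -> (4,0) [heading=0, draw]
  FD 4.2: (4,0) -> (8.2,0) [heading=0, draw]
  FD 1: (8.2,0) -> (9.2,0) [heading=0, draw]
  BK 7.8: (9.2,0) -> (1.4,0) [heading=0, draw]
  -- iteration 3/3 --
  FD 3.3: (1.4,0) -> (4.7,0) [heading=0, draw]
  FD 4.2: (4.7,0) -> (8.9,0) [heading=0, draw]
  FD 1: (8.9,0) -> (9.9,0) [heading=0, draw]
  BK 7.8: (9.9,0) -> (2.1,0) [heading=0, draw]
]
Final: pos=(2.1,0), heading=0, 12 segment(s) drawn
Segments drawn: 12

Answer: 12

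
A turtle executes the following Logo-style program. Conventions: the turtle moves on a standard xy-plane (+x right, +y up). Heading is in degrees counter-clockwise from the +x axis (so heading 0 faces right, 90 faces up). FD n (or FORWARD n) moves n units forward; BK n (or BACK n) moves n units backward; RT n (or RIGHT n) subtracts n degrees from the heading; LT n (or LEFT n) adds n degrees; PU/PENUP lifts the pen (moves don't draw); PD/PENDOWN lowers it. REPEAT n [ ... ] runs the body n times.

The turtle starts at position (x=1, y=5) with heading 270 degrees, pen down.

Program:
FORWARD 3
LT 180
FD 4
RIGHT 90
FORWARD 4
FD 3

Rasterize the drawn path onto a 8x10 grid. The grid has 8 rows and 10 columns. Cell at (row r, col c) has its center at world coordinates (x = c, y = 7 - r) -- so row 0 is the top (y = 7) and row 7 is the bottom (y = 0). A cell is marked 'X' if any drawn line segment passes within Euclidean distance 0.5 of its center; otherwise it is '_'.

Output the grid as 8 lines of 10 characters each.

Answer: __________
_XXXXXXXX_
_X________
_X________
_X________
_X________
__________
__________

Derivation:
Segment 0: (1,5) -> (1,2)
Segment 1: (1,2) -> (1,6)
Segment 2: (1,6) -> (5,6)
Segment 3: (5,6) -> (8,6)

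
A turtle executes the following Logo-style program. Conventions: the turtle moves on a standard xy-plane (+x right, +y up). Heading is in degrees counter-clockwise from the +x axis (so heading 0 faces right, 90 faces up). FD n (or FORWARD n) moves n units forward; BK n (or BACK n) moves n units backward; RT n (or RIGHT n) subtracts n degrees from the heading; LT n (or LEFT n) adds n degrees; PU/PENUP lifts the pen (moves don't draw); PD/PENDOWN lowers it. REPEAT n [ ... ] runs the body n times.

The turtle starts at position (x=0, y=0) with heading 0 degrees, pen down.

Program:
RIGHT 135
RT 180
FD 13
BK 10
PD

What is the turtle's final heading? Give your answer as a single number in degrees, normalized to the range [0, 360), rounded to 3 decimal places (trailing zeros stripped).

Answer: 45

Derivation:
Executing turtle program step by step:
Start: pos=(0,0), heading=0, pen down
RT 135: heading 0 -> 225
RT 180: heading 225 -> 45
FD 13: (0,0) -> (9.192,9.192) [heading=45, draw]
BK 10: (9.192,9.192) -> (2.121,2.121) [heading=45, draw]
PD: pen down
Final: pos=(2.121,2.121), heading=45, 2 segment(s) drawn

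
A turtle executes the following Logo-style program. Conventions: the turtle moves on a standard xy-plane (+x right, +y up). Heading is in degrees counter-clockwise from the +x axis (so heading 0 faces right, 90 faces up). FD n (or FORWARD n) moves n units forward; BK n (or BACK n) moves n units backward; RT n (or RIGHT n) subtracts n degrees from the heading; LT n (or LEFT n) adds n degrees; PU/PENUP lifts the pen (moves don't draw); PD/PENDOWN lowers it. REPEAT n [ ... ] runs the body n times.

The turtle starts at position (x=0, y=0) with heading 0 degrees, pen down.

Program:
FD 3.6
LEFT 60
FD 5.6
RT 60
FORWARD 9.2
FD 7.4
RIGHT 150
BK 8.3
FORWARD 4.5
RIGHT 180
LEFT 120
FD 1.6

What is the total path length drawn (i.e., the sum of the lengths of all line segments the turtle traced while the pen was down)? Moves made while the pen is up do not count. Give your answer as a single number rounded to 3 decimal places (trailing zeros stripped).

Answer: 40.2

Derivation:
Executing turtle program step by step:
Start: pos=(0,0), heading=0, pen down
FD 3.6: (0,0) -> (3.6,0) [heading=0, draw]
LT 60: heading 0 -> 60
FD 5.6: (3.6,0) -> (6.4,4.85) [heading=60, draw]
RT 60: heading 60 -> 0
FD 9.2: (6.4,4.85) -> (15.6,4.85) [heading=0, draw]
FD 7.4: (15.6,4.85) -> (23,4.85) [heading=0, draw]
RT 150: heading 0 -> 210
BK 8.3: (23,4.85) -> (30.188,9) [heading=210, draw]
FD 4.5: (30.188,9) -> (26.291,6.75) [heading=210, draw]
RT 180: heading 210 -> 30
LT 120: heading 30 -> 150
FD 1.6: (26.291,6.75) -> (24.905,7.55) [heading=150, draw]
Final: pos=(24.905,7.55), heading=150, 7 segment(s) drawn

Segment lengths:
  seg 1: (0,0) -> (3.6,0), length = 3.6
  seg 2: (3.6,0) -> (6.4,4.85), length = 5.6
  seg 3: (6.4,4.85) -> (15.6,4.85), length = 9.2
  seg 4: (15.6,4.85) -> (23,4.85), length = 7.4
  seg 5: (23,4.85) -> (30.188,9), length = 8.3
  seg 6: (30.188,9) -> (26.291,6.75), length = 4.5
  seg 7: (26.291,6.75) -> (24.905,7.55), length = 1.6
Total = 40.2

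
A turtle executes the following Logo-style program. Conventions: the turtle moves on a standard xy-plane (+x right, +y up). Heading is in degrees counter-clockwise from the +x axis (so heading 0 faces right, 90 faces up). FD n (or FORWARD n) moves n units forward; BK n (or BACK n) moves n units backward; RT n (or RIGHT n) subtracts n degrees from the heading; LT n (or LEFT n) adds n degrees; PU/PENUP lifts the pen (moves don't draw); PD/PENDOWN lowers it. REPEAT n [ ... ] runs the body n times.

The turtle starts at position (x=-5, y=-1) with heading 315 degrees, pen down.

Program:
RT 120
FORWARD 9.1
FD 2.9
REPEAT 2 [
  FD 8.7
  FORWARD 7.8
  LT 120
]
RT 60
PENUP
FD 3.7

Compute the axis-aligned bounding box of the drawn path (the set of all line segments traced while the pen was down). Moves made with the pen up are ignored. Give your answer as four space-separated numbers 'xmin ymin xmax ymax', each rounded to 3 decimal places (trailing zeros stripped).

Executing turtle program step by step:
Start: pos=(-5,-1), heading=315, pen down
RT 120: heading 315 -> 195
FD 9.1: (-5,-1) -> (-13.79,-3.355) [heading=195, draw]
FD 2.9: (-13.79,-3.355) -> (-16.591,-4.106) [heading=195, draw]
REPEAT 2 [
  -- iteration 1/2 --
  FD 8.7: (-16.591,-4.106) -> (-24.995,-6.358) [heading=195, draw]
  FD 7.8: (-24.995,-6.358) -> (-32.529,-8.376) [heading=195, draw]
  LT 120: heading 195 -> 315
  -- iteration 2/2 --
  FD 8.7: (-32.529,-8.376) -> (-26.377,-14.528) [heading=315, draw]
  FD 7.8: (-26.377,-14.528) -> (-20.862,-20.044) [heading=315, draw]
  LT 120: heading 315 -> 75
]
RT 60: heading 75 -> 15
PU: pen up
FD 3.7: (-20.862,-20.044) -> (-17.288,-19.086) [heading=15, move]
Final: pos=(-17.288,-19.086), heading=15, 6 segment(s) drawn

Segment endpoints: x in {-32.529, -26.377, -24.995, -20.862, -16.591, -13.79, -5}, y in {-20.044, -14.528, -8.376, -6.358, -4.106, -3.355, -1}
xmin=-32.529, ymin=-20.044, xmax=-5, ymax=-1

Answer: -32.529 -20.044 -5 -1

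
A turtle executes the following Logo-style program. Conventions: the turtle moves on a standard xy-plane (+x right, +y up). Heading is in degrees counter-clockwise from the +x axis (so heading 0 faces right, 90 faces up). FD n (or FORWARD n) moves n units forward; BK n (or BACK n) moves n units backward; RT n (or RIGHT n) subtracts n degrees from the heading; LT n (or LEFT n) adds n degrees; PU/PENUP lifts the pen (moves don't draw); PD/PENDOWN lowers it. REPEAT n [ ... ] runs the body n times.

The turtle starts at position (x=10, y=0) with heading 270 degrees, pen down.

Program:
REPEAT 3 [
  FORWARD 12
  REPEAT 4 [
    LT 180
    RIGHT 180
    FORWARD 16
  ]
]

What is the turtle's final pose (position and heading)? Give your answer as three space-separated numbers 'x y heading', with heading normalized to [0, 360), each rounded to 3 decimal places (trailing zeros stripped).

Answer: 10 -228 270

Derivation:
Executing turtle program step by step:
Start: pos=(10,0), heading=270, pen down
REPEAT 3 [
  -- iteration 1/3 --
  FD 12: (10,0) -> (10,-12) [heading=270, draw]
  REPEAT 4 [
    -- iteration 1/4 --
    LT 180: heading 270 -> 90
    RT 180: heading 90 -> 270
    FD 16: (10,-12) -> (10,-28) [heading=270, draw]
    -- iteration 2/4 --
    LT 180: heading 270 -> 90
    RT 180: heading 90 -> 270
    FD 16: (10,-28) -> (10,-44) [heading=270, draw]
    -- iteration 3/4 --
    LT 180: heading 270 -> 90
    RT 180: heading 90 -> 270
    FD 16: (10,-44) -> (10,-60) [heading=270, draw]
    -- iteration 4/4 --
    LT 180: heading 270 -> 90
    RT 180: heading 90 -> 270
    FD 16: (10,-60) -> (10,-76) [heading=270, draw]
  ]
  -- iteration 2/3 --
  FD 12: (10,-76) -> (10,-88) [heading=270, draw]
  REPEAT 4 [
    -- iteration 1/4 --
    LT 180: heading 270 -> 90
    RT 180: heading 90 -> 270
    FD 16: (10,-88) -> (10,-104) [heading=270, draw]
    -- iteration 2/4 --
    LT 180: heading 270 -> 90
    RT 180: heading 90 -> 270
    FD 16: (10,-104) -> (10,-120) [heading=270, draw]
    -- iteration 3/4 --
    LT 180: heading 270 -> 90
    RT 180: heading 90 -> 270
    FD 16: (10,-120) -> (10,-136) [heading=270, draw]
    -- iteration 4/4 --
    LT 180: heading 270 -> 90
    RT 180: heading 90 -> 270
    FD 16: (10,-136) -> (10,-152) [heading=270, draw]
  ]
  -- iteration 3/3 --
  FD 12: (10,-152) -> (10,-164) [heading=270, draw]
  REPEAT 4 [
    -- iteration 1/4 --
    LT 180: heading 270 -> 90
    RT 180: heading 90 -> 270
    FD 16: (10,-164) -> (10,-180) [heading=270, draw]
    -- iteration 2/4 --
    LT 180: heading 270 -> 90
    RT 180: heading 90 -> 270
    FD 16: (10,-180) -> (10,-196) [heading=270, draw]
    -- iteration 3/4 --
    LT 180: heading 270 -> 90
    RT 180: heading 90 -> 270
    FD 16: (10,-196) -> (10,-212) [heading=270, draw]
    -- iteration 4/4 --
    LT 180: heading 270 -> 90
    RT 180: heading 90 -> 270
    FD 16: (10,-212) -> (10,-228) [heading=270, draw]
  ]
]
Final: pos=(10,-228), heading=270, 15 segment(s) drawn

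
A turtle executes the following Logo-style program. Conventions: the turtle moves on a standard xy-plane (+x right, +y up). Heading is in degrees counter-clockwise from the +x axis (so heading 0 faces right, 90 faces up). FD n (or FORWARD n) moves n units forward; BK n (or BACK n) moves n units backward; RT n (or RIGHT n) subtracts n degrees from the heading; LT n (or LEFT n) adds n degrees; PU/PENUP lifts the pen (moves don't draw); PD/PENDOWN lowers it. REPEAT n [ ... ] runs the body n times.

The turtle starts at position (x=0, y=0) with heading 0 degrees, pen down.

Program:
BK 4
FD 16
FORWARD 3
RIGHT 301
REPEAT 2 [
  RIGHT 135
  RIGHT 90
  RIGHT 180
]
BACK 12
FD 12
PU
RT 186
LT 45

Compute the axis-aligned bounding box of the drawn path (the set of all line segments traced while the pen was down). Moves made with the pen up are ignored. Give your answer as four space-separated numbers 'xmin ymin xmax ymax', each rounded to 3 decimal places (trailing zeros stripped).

Executing turtle program step by step:
Start: pos=(0,0), heading=0, pen down
BK 4: (0,0) -> (-4,0) [heading=0, draw]
FD 16: (-4,0) -> (12,0) [heading=0, draw]
FD 3: (12,0) -> (15,0) [heading=0, draw]
RT 301: heading 0 -> 59
REPEAT 2 [
  -- iteration 1/2 --
  RT 135: heading 59 -> 284
  RT 90: heading 284 -> 194
  RT 180: heading 194 -> 14
  -- iteration 2/2 --
  RT 135: heading 14 -> 239
  RT 90: heading 239 -> 149
  RT 180: heading 149 -> 329
]
BK 12: (15,0) -> (4.714,6.18) [heading=329, draw]
FD 12: (4.714,6.18) -> (15,0) [heading=329, draw]
PU: pen up
RT 186: heading 329 -> 143
LT 45: heading 143 -> 188
Final: pos=(15,0), heading=188, 5 segment(s) drawn

Segment endpoints: x in {-4, 0, 4.714, 12, 15}, y in {0, 6.18}
xmin=-4, ymin=0, xmax=15, ymax=6.18

Answer: -4 0 15 6.18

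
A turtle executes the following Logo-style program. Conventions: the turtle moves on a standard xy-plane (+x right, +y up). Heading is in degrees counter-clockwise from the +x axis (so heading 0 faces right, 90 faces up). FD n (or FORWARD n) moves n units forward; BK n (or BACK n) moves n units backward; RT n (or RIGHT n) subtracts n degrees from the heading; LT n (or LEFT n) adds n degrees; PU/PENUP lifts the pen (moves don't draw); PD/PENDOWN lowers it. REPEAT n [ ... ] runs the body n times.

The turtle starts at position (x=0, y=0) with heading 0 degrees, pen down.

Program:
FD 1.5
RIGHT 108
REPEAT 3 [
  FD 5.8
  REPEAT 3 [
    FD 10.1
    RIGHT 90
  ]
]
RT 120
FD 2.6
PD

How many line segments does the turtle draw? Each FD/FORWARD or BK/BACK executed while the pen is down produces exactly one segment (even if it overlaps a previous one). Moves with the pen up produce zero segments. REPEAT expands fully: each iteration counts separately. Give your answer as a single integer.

Answer: 14

Derivation:
Executing turtle program step by step:
Start: pos=(0,0), heading=0, pen down
FD 1.5: (0,0) -> (1.5,0) [heading=0, draw]
RT 108: heading 0 -> 252
REPEAT 3 [
  -- iteration 1/3 --
  FD 5.8: (1.5,0) -> (-0.292,-5.516) [heading=252, draw]
  REPEAT 3 [
    -- iteration 1/3 --
    FD 10.1: (-0.292,-5.516) -> (-3.413,-15.122) [heading=252, draw]
    RT 90: heading 252 -> 162
    -- iteration 2/3 --
    FD 10.1: (-3.413,-15.122) -> (-13.019,-12.001) [heading=162, draw]
    RT 90: heading 162 -> 72
    -- iteration 3/3 --
    FD 10.1: (-13.019,-12.001) -> (-9.898,-2.395) [heading=72, draw]
    RT 90: heading 72 -> 342
  ]
  -- iteration 2/3 --
  FD 5.8: (-9.898,-2.395) -> (-4.382,-4.187) [heading=342, draw]
  REPEAT 3 [
    -- iteration 1/3 --
    FD 10.1: (-4.382,-4.187) -> (5.224,-7.308) [heading=342, draw]
    RT 90: heading 342 -> 252
    -- iteration 2/3 --
    FD 10.1: (5.224,-7.308) -> (2.103,-16.914) [heading=252, draw]
    RT 90: heading 252 -> 162
    -- iteration 3/3 --
    FD 10.1: (2.103,-16.914) -> (-7.503,-13.793) [heading=162, draw]
    RT 90: heading 162 -> 72
  ]
  -- iteration 3/3 --
  FD 5.8: (-7.503,-13.793) -> (-5.711,-8.277) [heading=72, draw]
  REPEAT 3 [
    -- iteration 1/3 --
    FD 10.1: (-5.711,-8.277) -> (-2.59,1.329) [heading=72, draw]
    RT 90: heading 72 -> 342
    -- iteration 2/3 --
    FD 10.1: (-2.59,1.329) -> (7.016,-1.792) [heading=342, draw]
    RT 90: heading 342 -> 252
    -- iteration 3/3 --
    FD 10.1: (7.016,-1.792) -> (3.895,-11.398) [heading=252, draw]
    RT 90: heading 252 -> 162
  ]
]
RT 120: heading 162 -> 42
FD 2.6: (3.895,-11.398) -> (5.827,-9.658) [heading=42, draw]
PD: pen down
Final: pos=(5.827,-9.658), heading=42, 14 segment(s) drawn
Segments drawn: 14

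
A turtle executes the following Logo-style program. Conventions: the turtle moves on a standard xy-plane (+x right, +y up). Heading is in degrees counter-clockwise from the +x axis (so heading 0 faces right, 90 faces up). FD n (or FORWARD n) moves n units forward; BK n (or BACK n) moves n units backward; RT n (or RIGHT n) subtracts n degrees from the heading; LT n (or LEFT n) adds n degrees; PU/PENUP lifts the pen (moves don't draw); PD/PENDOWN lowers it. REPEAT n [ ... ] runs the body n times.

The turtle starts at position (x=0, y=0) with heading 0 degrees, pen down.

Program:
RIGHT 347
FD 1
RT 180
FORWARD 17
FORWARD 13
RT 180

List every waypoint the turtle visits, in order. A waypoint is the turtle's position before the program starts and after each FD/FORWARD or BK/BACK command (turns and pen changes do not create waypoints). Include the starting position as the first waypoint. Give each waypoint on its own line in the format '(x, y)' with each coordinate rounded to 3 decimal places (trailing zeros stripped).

Answer: (0, 0)
(0.974, 0.225)
(-15.59, -3.599)
(-28.257, -6.524)

Derivation:
Executing turtle program step by step:
Start: pos=(0,0), heading=0, pen down
RT 347: heading 0 -> 13
FD 1: (0,0) -> (0.974,0.225) [heading=13, draw]
RT 180: heading 13 -> 193
FD 17: (0.974,0.225) -> (-15.59,-3.599) [heading=193, draw]
FD 13: (-15.59,-3.599) -> (-28.257,-6.524) [heading=193, draw]
RT 180: heading 193 -> 13
Final: pos=(-28.257,-6.524), heading=13, 3 segment(s) drawn
Waypoints (4 total):
(0, 0)
(0.974, 0.225)
(-15.59, -3.599)
(-28.257, -6.524)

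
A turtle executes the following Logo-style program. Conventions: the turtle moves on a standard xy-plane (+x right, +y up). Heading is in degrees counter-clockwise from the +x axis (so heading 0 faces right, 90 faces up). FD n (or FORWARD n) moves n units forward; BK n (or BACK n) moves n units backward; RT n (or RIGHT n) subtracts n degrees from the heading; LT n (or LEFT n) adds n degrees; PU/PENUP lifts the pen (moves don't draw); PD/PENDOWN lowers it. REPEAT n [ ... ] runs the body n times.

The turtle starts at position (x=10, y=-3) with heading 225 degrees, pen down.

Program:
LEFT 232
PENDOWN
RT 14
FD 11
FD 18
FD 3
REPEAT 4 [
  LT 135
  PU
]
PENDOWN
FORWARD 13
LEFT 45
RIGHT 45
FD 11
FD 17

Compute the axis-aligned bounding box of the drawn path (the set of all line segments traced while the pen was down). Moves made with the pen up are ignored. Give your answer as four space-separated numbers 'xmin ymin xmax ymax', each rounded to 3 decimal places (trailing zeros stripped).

Answer: 8.903 -11.933 13.9 28.761

Derivation:
Executing turtle program step by step:
Start: pos=(10,-3), heading=225, pen down
LT 232: heading 225 -> 97
PD: pen down
RT 14: heading 97 -> 83
FD 11: (10,-3) -> (11.341,7.918) [heading=83, draw]
FD 18: (11.341,7.918) -> (13.534,25.784) [heading=83, draw]
FD 3: (13.534,25.784) -> (13.9,28.761) [heading=83, draw]
REPEAT 4 [
  -- iteration 1/4 --
  LT 135: heading 83 -> 218
  PU: pen up
  -- iteration 2/4 --
  LT 135: heading 218 -> 353
  PU: pen up
  -- iteration 3/4 --
  LT 135: heading 353 -> 128
  PU: pen up
  -- iteration 4/4 --
  LT 135: heading 128 -> 263
  PU: pen up
]
PD: pen down
FD 13: (13.9,28.761) -> (12.316,15.858) [heading=263, draw]
LT 45: heading 263 -> 308
RT 45: heading 308 -> 263
FD 11: (12.316,15.858) -> (10.975,4.94) [heading=263, draw]
FD 17: (10.975,4.94) -> (8.903,-11.933) [heading=263, draw]
Final: pos=(8.903,-11.933), heading=263, 6 segment(s) drawn

Segment endpoints: x in {8.903, 10, 10.975, 11.341, 12.316, 13.534, 13.9}, y in {-11.933, -3, 4.94, 7.918, 15.858, 25.784, 28.761}
xmin=8.903, ymin=-11.933, xmax=13.9, ymax=28.761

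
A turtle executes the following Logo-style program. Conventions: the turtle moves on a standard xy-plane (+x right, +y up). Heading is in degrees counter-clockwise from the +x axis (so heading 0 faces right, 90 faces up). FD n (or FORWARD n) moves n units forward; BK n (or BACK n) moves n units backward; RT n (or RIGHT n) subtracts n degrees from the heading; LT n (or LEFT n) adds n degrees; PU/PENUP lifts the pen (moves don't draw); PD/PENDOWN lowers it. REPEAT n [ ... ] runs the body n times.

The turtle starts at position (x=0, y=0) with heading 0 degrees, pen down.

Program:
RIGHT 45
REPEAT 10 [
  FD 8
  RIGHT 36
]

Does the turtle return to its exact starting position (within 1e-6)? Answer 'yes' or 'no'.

Answer: yes

Derivation:
Executing turtle program step by step:
Start: pos=(0,0), heading=0, pen down
RT 45: heading 0 -> 315
REPEAT 10 [
  -- iteration 1/10 --
  FD 8: (0,0) -> (5.657,-5.657) [heading=315, draw]
  RT 36: heading 315 -> 279
  -- iteration 2/10 --
  FD 8: (5.657,-5.657) -> (6.908,-13.558) [heading=279, draw]
  RT 36: heading 279 -> 243
  -- iteration 3/10 --
  FD 8: (6.908,-13.558) -> (3.276,-20.686) [heading=243, draw]
  RT 36: heading 243 -> 207
  -- iteration 4/10 --
  FD 8: (3.276,-20.686) -> (-3.852,-24.318) [heading=207, draw]
  RT 36: heading 207 -> 171
  -- iteration 5/10 --
  FD 8: (-3.852,-24.318) -> (-11.753,-23.067) [heading=171, draw]
  RT 36: heading 171 -> 135
  -- iteration 6/10 --
  FD 8: (-11.753,-23.067) -> (-17.41,-17.41) [heading=135, draw]
  RT 36: heading 135 -> 99
  -- iteration 7/10 --
  FD 8: (-17.41,-17.41) -> (-18.661,-9.509) [heading=99, draw]
  RT 36: heading 99 -> 63
  -- iteration 8/10 --
  FD 8: (-18.661,-9.509) -> (-15.03,-2.38) [heading=63, draw]
  RT 36: heading 63 -> 27
  -- iteration 9/10 --
  FD 8: (-15.03,-2.38) -> (-7.902,1.251) [heading=27, draw]
  RT 36: heading 27 -> 351
  -- iteration 10/10 --
  FD 8: (-7.902,1.251) -> (0,0) [heading=351, draw]
  RT 36: heading 351 -> 315
]
Final: pos=(0,0), heading=315, 10 segment(s) drawn

Start position: (0, 0)
Final position: (0, 0)
Distance = 0; < 1e-6 -> CLOSED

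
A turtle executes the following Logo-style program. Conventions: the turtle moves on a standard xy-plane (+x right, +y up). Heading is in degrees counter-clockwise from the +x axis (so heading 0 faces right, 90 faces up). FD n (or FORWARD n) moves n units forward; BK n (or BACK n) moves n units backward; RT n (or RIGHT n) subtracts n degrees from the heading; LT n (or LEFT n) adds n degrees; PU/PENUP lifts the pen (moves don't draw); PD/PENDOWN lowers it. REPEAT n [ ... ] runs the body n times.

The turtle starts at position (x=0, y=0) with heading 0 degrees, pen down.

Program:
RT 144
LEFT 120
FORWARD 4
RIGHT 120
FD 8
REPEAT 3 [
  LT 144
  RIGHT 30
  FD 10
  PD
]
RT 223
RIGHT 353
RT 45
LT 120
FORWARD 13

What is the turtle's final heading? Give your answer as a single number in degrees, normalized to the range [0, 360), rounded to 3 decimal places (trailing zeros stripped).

Executing turtle program step by step:
Start: pos=(0,0), heading=0, pen down
RT 144: heading 0 -> 216
LT 120: heading 216 -> 336
FD 4: (0,0) -> (3.654,-1.627) [heading=336, draw]
RT 120: heading 336 -> 216
FD 8: (3.654,-1.627) -> (-2.818,-6.329) [heading=216, draw]
REPEAT 3 [
  -- iteration 1/3 --
  LT 144: heading 216 -> 0
  RT 30: heading 0 -> 330
  FD 10: (-2.818,-6.329) -> (5.842,-11.329) [heading=330, draw]
  PD: pen down
  -- iteration 2/3 --
  LT 144: heading 330 -> 114
  RT 30: heading 114 -> 84
  FD 10: (5.842,-11.329) -> (6.888,-1.384) [heading=84, draw]
  PD: pen down
  -- iteration 3/3 --
  LT 144: heading 84 -> 228
  RT 30: heading 228 -> 198
  FD 10: (6.888,-1.384) -> (-2.623,-4.474) [heading=198, draw]
  PD: pen down
]
RT 223: heading 198 -> 335
RT 353: heading 335 -> 342
RT 45: heading 342 -> 297
LT 120: heading 297 -> 57
FD 13: (-2.623,-4.474) -> (4.457,6.429) [heading=57, draw]
Final: pos=(4.457,6.429), heading=57, 6 segment(s) drawn

Answer: 57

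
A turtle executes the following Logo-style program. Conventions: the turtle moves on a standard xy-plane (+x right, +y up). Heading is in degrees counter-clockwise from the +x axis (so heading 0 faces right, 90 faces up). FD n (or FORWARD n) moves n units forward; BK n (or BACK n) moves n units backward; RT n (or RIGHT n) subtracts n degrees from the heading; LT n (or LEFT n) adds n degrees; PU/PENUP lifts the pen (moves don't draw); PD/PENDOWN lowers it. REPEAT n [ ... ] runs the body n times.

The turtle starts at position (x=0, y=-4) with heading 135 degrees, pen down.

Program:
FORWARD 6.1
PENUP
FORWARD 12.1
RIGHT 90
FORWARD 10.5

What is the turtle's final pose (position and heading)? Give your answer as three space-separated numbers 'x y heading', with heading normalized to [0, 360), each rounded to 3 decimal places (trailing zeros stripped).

Answer: -5.445 16.294 45

Derivation:
Executing turtle program step by step:
Start: pos=(0,-4), heading=135, pen down
FD 6.1: (0,-4) -> (-4.313,0.313) [heading=135, draw]
PU: pen up
FD 12.1: (-4.313,0.313) -> (-12.869,8.869) [heading=135, move]
RT 90: heading 135 -> 45
FD 10.5: (-12.869,8.869) -> (-5.445,16.294) [heading=45, move]
Final: pos=(-5.445,16.294), heading=45, 1 segment(s) drawn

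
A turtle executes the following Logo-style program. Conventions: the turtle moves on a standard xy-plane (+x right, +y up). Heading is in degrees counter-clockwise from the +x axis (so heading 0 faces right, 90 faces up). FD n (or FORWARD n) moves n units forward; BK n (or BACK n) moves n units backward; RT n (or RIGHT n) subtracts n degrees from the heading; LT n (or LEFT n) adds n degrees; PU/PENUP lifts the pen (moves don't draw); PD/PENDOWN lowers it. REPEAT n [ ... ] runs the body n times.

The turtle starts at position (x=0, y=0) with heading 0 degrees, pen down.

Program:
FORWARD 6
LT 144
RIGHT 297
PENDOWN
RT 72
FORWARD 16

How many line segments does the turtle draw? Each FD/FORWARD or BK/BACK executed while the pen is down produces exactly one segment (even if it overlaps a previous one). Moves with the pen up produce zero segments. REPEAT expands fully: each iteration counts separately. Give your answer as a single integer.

Answer: 2

Derivation:
Executing turtle program step by step:
Start: pos=(0,0), heading=0, pen down
FD 6: (0,0) -> (6,0) [heading=0, draw]
LT 144: heading 0 -> 144
RT 297: heading 144 -> 207
PD: pen down
RT 72: heading 207 -> 135
FD 16: (6,0) -> (-5.314,11.314) [heading=135, draw]
Final: pos=(-5.314,11.314), heading=135, 2 segment(s) drawn
Segments drawn: 2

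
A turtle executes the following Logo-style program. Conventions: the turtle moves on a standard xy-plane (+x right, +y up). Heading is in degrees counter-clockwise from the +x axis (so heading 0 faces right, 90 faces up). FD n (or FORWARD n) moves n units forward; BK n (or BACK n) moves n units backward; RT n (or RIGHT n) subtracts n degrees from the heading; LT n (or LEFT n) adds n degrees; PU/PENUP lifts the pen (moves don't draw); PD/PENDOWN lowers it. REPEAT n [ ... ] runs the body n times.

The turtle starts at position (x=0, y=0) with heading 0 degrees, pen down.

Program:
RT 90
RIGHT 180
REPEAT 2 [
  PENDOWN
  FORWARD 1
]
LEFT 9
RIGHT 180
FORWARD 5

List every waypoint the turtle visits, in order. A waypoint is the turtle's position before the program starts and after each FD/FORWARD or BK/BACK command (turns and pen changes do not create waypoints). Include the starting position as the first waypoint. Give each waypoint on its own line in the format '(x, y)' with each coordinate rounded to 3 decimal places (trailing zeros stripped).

Executing turtle program step by step:
Start: pos=(0,0), heading=0, pen down
RT 90: heading 0 -> 270
RT 180: heading 270 -> 90
REPEAT 2 [
  -- iteration 1/2 --
  PD: pen down
  FD 1: (0,0) -> (0,1) [heading=90, draw]
  -- iteration 2/2 --
  PD: pen down
  FD 1: (0,1) -> (0,2) [heading=90, draw]
]
LT 9: heading 90 -> 99
RT 180: heading 99 -> 279
FD 5: (0,2) -> (0.782,-2.938) [heading=279, draw]
Final: pos=(0.782,-2.938), heading=279, 3 segment(s) drawn
Waypoints (4 total):
(0, 0)
(0, 1)
(0, 2)
(0.782, -2.938)

Answer: (0, 0)
(0, 1)
(0, 2)
(0.782, -2.938)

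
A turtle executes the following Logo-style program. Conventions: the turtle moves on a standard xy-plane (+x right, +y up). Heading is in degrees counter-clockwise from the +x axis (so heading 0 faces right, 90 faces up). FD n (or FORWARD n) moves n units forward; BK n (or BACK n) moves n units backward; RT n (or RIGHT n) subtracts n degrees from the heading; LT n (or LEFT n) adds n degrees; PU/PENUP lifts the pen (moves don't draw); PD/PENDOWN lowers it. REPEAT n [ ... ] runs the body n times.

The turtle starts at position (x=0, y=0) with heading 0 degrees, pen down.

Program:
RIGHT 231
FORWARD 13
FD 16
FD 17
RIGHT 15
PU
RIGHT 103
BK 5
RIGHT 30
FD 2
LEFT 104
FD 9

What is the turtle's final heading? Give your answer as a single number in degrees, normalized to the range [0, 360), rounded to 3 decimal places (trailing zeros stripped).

Executing turtle program step by step:
Start: pos=(0,0), heading=0, pen down
RT 231: heading 0 -> 129
FD 13: (0,0) -> (-8.181,10.103) [heading=129, draw]
FD 16: (-8.181,10.103) -> (-18.25,22.537) [heading=129, draw]
FD 17: (-18.25,22.537) -> (-28.949,35.749) [heading=129, draw]
RT 15: heading 129 -> 114
PU: pen up
RT 103: heading 114 -> 11
BK 5: (-28.949,35.749) -> (-33.857,34.795) [heading=11, move]
RT 30: heading 11 -> 341
FD 2: (-33.857,34.795) -> (-31.966,34.144) [heading=341, move]
LT 104: heading 341 -> 85
FD 9: (-31.966,34.144) -> (-31.181,43.109) [heading=85, move]
Final: pos=(-31.181,43.109), heading=85, 3 segment(s) drawn

Answer: 85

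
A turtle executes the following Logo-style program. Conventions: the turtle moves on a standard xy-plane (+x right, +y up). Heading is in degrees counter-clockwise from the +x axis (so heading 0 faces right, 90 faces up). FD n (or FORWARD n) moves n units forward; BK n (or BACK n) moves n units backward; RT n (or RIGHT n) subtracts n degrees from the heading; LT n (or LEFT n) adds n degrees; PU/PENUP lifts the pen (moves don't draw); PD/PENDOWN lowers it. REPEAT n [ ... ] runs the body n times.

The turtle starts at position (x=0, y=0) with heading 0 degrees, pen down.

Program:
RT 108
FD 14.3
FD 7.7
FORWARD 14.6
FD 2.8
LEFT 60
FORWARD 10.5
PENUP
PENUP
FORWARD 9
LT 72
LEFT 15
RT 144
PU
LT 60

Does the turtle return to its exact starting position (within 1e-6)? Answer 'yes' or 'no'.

Executing turtle program step by step:
Start: pos=(0,0), heading=0, pen down
RT 108: heading 0 -> 252
FD 14.3: (0,0) -> (-4.419,-13.6) [heading=252, draw]
FD 7.7: (-4.419,-13.6) -> (-6.798,-20.923) [heading=252, draw]
FD 14.6: (-6.798,-20.923) -> (-11.31,-34.809) [heading=252, draw]
FD 2.8: (-11.31,-34.809) -> (-12.175,-37.472) [heading=252, draw]
LT 60: heading 252 -> 312
FD 10.5: (-12.175,-37.472) -> (-5.149,-45.275) [heading=312, draw]
PU: pen up
PU: pen up
FD 9: (-5.149,-45.275) -> (0.873,-51.963) [heading=312, move]
LT 72: heading 312 -> 24
LT 15: heading 24 -> 39
RT 144: heading 39 -> 255
PU: pen up
LT 60: heading 255 -> 315
Final: pos=(0.873,-51.963), heading=315, 5 segment(s) drawn

Start position: (0, 0)
Final position: (0.873, -51.963)
Distance = 51.97; >= 1e-6 -> NOT closed

Answer: no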